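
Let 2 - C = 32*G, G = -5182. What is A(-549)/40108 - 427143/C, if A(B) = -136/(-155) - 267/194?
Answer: -257578630238453/99997021342280 ≈ -2.5759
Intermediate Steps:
A(B) = -15001/30070 (A(B) = -136*(-1/155) - 267*1/194 = 136/155 - 267/194 = -15001/30070)
C = 165826 (C = 2 - 32*(-5182) = 2 - 1*(-165824) = 2 + 165824 = 165826)
A(-549)/40108 - 427143/C = -15001/30070/40108 - 427143/165826 = -15001/30070*1/40108 - 427143*1/165826 = -15001/1206047560 - 427143/165826 = -257578630238453/99997021342280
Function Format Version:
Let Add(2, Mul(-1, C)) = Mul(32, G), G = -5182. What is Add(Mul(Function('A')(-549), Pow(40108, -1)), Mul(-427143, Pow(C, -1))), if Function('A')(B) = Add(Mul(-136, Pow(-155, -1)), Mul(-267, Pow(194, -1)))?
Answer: Rational(-257578630238453, 99997021342280) ≈ -2.5759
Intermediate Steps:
Function('A')(B) = Rational(-15001, 30070) (Function('A')(B) = Add(Mul(-136, Rational(-1, 155)), Mul(-267, Rational(1, 194))) = Add(Rational(136, 155), Rational(-267, 194)) = Rational(-15001, 30070))
C = 165826 (C = Add(2, Mul(-1, Mul(32, -5182))) = Add(2, Mul(-1, -165824)) = Add(2, 165824) = 165826)
Add(Mul(Function('A')(-549), Pow(40108, -1)), Mul(-427143, Pow(C, -1))) = Add(Mul(Rational(-15001, 30070), Pow(40108, -1)), Mul(-427143, Pow(165826, -1))) = Add(Mul(Rational(-15001, 30070), Rational(1, 40108)), Mul(-427143, Rational(1, 165826))) = Add(Rational(-15001, 1206047560), Rational(-427143, 165826)) = Rational(-257578630238453, 99997021342280)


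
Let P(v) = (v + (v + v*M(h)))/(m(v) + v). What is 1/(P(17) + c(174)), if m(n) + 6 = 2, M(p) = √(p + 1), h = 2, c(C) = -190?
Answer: -10556/1977743 - 221*√3/5933229 ≈ -0.0054019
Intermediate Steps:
M(p) = √(1 + p)
m(n) = -4 (m(n) = -6 + 2 = -4)
P(v) = (2*v + v*√3)/(-4 + v) (P(v) = (v + (v + v*√(1 + 2)))/(-4 + v) = (v + (v + v*√3))/(-4 + v) = (2*v + v*√3)/(-4 + v))
1/(P(17) + c(174)) = 1/(17*(2 + √3)/(-4 + 17) - 190) = 1/(17*(2 + √3)/13 - 190) = 1/(17*(1/13)*(2 + √3) - 190) = 1/((34/13 + 17*√3/13) - 190) = 1/(-2436/13 + 17*√3/13)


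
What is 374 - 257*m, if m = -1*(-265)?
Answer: -67731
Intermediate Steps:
m = 265
374 - 257*m = 374 - 257*265 = 374 - 68105 = -67731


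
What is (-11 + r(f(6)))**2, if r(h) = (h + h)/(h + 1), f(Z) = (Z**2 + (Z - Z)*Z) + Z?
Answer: 151321/1849 ≈ 81.839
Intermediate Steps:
f(Z) = Z + Z**2 (f(Z) = (Z**2 + 0*Z) + Z = (Z**2 + 0) + Z = Z**2 + Z = Z + Z**2)
r(h) = 2*h/(1 + h) (r(h) = (2*h)/(1 + h) = 2*h/(1 + h))
(-11 + r(f(6)))**2 = (-11 + 2*(6*(1 + 6))/(1 + 6*(1 + 6)))**2 = (-11 + 2*(6*7)/(1 + 6*7))**2 = (-11 + 2*42/(1 + 42))**2 = (-11 + 2*42/43)**2 = (-11 + 2*42*(1/43))**2 = (-11 + 84/43)**2 = (-389/43)**2 = 151321/1849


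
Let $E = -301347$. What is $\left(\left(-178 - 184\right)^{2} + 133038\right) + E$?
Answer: $-37265$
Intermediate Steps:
$\left(\left(-178 - 184\right)^{2} + 133038\right) + E = \left(\left(-178 - 184\right)^{2} + 133038\right) - 301347 = \left(\left(-362\right)^{2} + 133038\right) - 301347 = \left(131044 + 133038\right) - 301347 = 264082 - 301347 = -37265$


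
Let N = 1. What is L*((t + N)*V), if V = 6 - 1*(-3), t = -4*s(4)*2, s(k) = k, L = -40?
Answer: 11160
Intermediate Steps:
t = -32 (t = -4*4*2 = -16*2 = -32)
V = 9 (V = 6 + 3 = 9)
L*((t + N)*V) = -40*(-32 + 1)*9 = -(-1240)*9 = -40*(-279) = 11160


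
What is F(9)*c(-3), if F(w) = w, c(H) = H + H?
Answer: -54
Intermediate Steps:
c(H) = 2*H
F(9)*c(-3) = 9*(2*(-3)) = 9*(-6) = -54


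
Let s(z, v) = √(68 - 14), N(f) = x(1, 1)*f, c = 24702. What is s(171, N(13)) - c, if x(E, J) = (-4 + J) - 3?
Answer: -24702 + 3*√6 ≈ -24695.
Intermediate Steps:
x(E, J) = -7 + J
N(f) = -6*f (N(f) = (-7 + 1)*f = -6*f)
s(z, v) = 3*√6 (s(z, v) = √54 = 3*√6)
s(171, N(13)) - c = 3*√6 - 1*24702 = 3*√6 - 24702 = -24702 + 3*√6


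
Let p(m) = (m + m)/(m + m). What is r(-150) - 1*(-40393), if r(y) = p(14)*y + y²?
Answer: 62743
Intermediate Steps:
p(m) = 1 (p(m) = (2*m)/((2*m)) = (2*m)*(1/(2*m)) = 1)
r(y) = y + y² (r(y) = 1*y + y² = y + y²)
r(-150) - 1*(-40393) = -150*(1 - 150) - 1*(-40393) = -150*(-149) + 40393 = 22350 + 40393 = 62743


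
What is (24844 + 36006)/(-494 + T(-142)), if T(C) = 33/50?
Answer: -3042500/24667 ≈ -123.34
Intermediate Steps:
T(C) = 33/50 (T(C) = 33*(1/50) = 33/50)
(24844 + 36006)/(-494 + T(-142)) = (24844 + 36006)/(-494 + 33/50) = 60850/(-24667/50) = 60850*(-50/24667) = -3042500/24667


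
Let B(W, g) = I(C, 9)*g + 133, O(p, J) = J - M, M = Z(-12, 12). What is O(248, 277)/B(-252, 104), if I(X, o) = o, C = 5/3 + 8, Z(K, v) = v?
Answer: 265/1069 ≈ 0.24790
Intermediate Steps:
M = 12
O(p, J) = -12 + J (O(p, J) = J - 1*12 = J - 12 = -12 + J)
C = 29/3 (C = 5*(1/3) + 8 = 5/3 + 8 = 29/3 ≈ 9.6667)
B(W, g) = 133 + 9*g (B(W, g) = 9*g + 133 = 133 + 9*g)
O(248, 277)/B(-252, 104) = (-12 + 277)/(133 + 9*104) = 265/(133 + 936) = 265/1069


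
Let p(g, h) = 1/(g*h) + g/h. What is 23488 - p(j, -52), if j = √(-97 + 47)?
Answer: 23488 + 49*I*√2/520 ≈ 23488.0 + 0.13326*I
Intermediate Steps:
j = 5*I*√2 (j = √(-50) = 5*I*√2 ≈ 7.0711*I)
p(g, h) = g/h + 1/(g*h)
23488 - p(j, -52) = 23488 - (1 + (5*I*√2)²)/((5*I*√2)*(-52)) = 23488 - (-I*√2/10)*(-1)*(1 - 50)/52 = 23488 - (-I*√2/10)*(-1)*(-49)/52 = 23488 - (-49)*I*√2/520 = 23488 + 49*I*√2/520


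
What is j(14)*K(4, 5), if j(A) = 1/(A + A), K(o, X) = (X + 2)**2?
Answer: 7/4 ≈ 1.7500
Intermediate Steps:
K(o, X) = (2 + X)**2
j(A) = 1/(2*A)
j(14)*K(4, 5) = ((1/2)/14)*(2 + 5)**2 = ((1/2)*(1/14))*7**2 = (1/28)*49 = 7/4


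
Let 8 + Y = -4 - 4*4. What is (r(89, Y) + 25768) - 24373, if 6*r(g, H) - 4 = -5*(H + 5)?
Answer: 8489/6 ≈ 1414.8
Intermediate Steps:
Y = -28 (Y = -8 + (-4 - 4*4) = -8 + (-4 - 16) = -8 - 20 = -28)
r(g, H) = -7/2 - 5*H/6 (r(g, H) = ⅔ + (-5*(H + 5))/6 = ⅔ + (-5*(5 + H))/6 = ⅔ + (-25 - 5*H)/6 = ⅔ + (-25/6 - 5*H/6) = -7/2 - 5*H/6)
(r(89, Y) + 25768) - 24373 = ((-7/2 - ⅚*(-28)) + 25768) - 24373 = ((-7/2 + 70/3) + 25768) - 24373 = (119/6 + 25768) - 24373 = 154727/6 - 24373 = 8489/6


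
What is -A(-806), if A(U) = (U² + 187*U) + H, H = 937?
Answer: -499851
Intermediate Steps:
A(U) = 937 + U² + 187*U (A(U) = (U² + 187*U) + 937 = 937 + U² + 187*U)
-A(-806) = -(937 + (-806)² + 187*(-806)) = -(937 + 649636 - 150722) = -1*499851 = -499851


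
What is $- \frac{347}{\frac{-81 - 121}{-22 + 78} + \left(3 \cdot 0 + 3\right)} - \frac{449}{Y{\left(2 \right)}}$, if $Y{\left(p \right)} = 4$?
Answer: $\frac{31231}{68} \approx 459.28$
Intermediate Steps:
$- \frac{347}{\frac{-81 - 121}{-22 + 78} + \left(3 \cdot 0 + 3\right)} - \frac{449}{Y{\left(2 \right)}} = - \frac{347}{\frac{-81 - 121}{-22 + 78} + \left(3 \cdot 0 + 3\right)} - \frac{449}{4} = - \frac{347}{- \frac{202}{56} + \left(0 + 3\right)} - \frac{449}{4} = - \frac{347}{\left(-202\right) \frac{1}{56} + 3} - \frac{449}{4} = - \frac{347}{- \frac{101}{28} + 3} - \frac{449}{4} = - \frac{347}{- \frac{17}{28}} - \frac{449}{4} = \left(-347\right) \left(- \frac{28}{17}\right) - \frac{449}{4} = \frac{9716}{17} - \frac{449}{4} = \frac{31231}{68}$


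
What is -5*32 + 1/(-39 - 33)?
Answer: -11521/72 ≈ -160.01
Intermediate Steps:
-5*32 + 1/(-39 - 33) = -160 + 1/(-72) = -160 - 1/72 = -11521/72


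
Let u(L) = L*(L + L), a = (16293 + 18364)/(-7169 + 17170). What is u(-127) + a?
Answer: 322646915/10001 ≈ 32261.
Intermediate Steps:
a = 34657/10001 ≈ 3.4654
u(L) = 2*L**2 (u(L) = L*(2*L) = 2*L**2)
u(-127) + a = 2*(-127)**2 + 34657/10001 = 2*16129 + 34657/10001 = 32258 + 34657/10001 = 322646915/10001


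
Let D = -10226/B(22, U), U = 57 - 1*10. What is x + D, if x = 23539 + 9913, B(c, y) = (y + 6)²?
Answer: 93956442/2809 ≈ 33448.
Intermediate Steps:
U = 47 (U = 57 - 10 = 47)
B(c, y) = (6 + y)²
x = 33452
D = -10226/2809 (D = -10226/(6 + 47)² = -10226/(53²) = -10226/2809 ≈ -3.6404)
x + D = 33452 - 10226/2809 = 93956442/2809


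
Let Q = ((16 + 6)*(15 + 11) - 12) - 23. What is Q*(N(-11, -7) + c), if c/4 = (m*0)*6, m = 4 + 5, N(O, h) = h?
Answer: -3759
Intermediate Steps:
Q = 537 (Q = (22*26 - 12) - 23 = (572 - 12) - 23 = 560 - 23 = 537)
m = 9
c = 0 (c = 4*((9*0)*6) = 4*(0*6) = 4*0 = 0)
Q*(N(-11, -7) + c) = 537*(-7 + 0) = 537*(-7) = -3759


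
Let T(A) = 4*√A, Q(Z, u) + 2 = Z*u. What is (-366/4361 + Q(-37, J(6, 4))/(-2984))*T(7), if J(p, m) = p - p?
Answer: -541711*√7/1626653 ≈ -0.88109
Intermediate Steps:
J(p, m) = 0
Q(Z, u) = -2 + Z*u
(-366/4361 + Q(-37, J(6, 4))/(-2984))*T(7) = (-366/4361 + (-2 - 37*0)/(-2984))*(4*√7) = (-366*1/4361 + (-2 + 0)*(-1/2984))*(4*√7) = (-366/4361 - 2*(-1/2984))*(4*√7) = (-366/4361 + 1/1492)*(4*√7) = -541711*√7/1626653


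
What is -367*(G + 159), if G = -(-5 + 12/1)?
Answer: -55784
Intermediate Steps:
G = -7 (G = -(-5 + 12*1) = -(-5 + 12) = -1*7 = -7)
-367*(G + 159) = -367*(-7 + 159) = -367*152 = -55784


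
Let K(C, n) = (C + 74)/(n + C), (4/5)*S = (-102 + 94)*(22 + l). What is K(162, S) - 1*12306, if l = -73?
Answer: -2067349/168 ≈ -12306.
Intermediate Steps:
S = 510 (S = 5*((-102 + 94)*(22 - 73))/4 = 5*(-8*(-51))/4 = (5/4)*408 = 510)
K(C, n) = (74 + C)/(C + n)
K(162, S) - 1*12306 = (74 + 162)/(162 + 510) - 1*12306 = 236/672 - 12306 = (1/672)*236 - 12306 = 59/168 - 12306 = -2067349/168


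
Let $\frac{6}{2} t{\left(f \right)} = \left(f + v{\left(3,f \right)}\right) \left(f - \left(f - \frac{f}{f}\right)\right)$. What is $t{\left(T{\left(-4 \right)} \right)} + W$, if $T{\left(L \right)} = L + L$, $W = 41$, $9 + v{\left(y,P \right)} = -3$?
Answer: $\frac{103}{3} \approx 34.333$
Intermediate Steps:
$v{\left(y,P \right)} = -12$ ($v{\left(y,P \right)} = -9 - 3 = -12$)
$T{\left(L \right)} = 2 L$
$t{\left(f \right)} = -4 + \frac{f}{3}$ ($t{\left(f \right)} = \frac{\left(f - 12\right) \left(f - \left(f - \frac{f}{f}\right)\right)}{3} = \frac{\left(-12 + f\right) \left(f - \left(-1 + f\right)\right)}{3} = \frac{\left(-12 + f\right) 1}{3} = \frac{-12 + f}{3} = -4 + \frac{f}{3}$)
$t{\left(T{\left(-4 \right)} \right)} + W = \left(-4 + \frac{2 \left(-4\right)}{3}\right) + 41 = \left(-4 + \frac{1}{3} \left(-8\right)\right) + 41 = \left(-4 - \frac{8}{3}\right) + 41 = - \frac{20}{3} + 41 = \frac{103}{3}$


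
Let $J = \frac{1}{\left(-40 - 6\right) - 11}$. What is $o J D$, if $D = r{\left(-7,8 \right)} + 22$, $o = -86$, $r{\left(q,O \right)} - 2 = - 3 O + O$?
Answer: $\frac{688}{57} \approx 12.07$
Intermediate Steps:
$r{\left(q,O \right)} = 2 - 2 O$ ($r{\left(q,O \right)} = 2 + \left(- 3 O + O\right) = 2 - 2 O$)
$D = 8$ ($D = \left(2 - 16\right) + 22 = -14 + 22 = 8$)
$J = - \frac{1}{57}$ ($J = \frac{1}{-46 - 11} = \frac{1}{-57} = - \frac{1}{57} \approx -0.017544$)
$o J D = \left(-86\right) \left(- \frac{1}{57}\right) 8 = \frac{86}{57} \cdot 8 = \frac{688}{57}$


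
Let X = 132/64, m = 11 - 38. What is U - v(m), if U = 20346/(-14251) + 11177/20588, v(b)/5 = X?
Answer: -13141133089/1173598352 ≈ -11.197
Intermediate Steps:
m = -27
X = 33/16 (X = 132*(1/64) = 33/16 ≈ 2.0625)
v(b) = 165/16 (v(b) = 5*(33/16) = 165/16)
U = -259600021/293399588 (U = 20346*(-1/14251) + 11177*(1/20588) = -20346/14251 + 11177/20588 = -259600021/293399588 ≈ -0.88480)
U - v(m) = -259600021/293399588 - 1*165/16 = -259600021/293399588 - 165/16 = -13141133089/1173598352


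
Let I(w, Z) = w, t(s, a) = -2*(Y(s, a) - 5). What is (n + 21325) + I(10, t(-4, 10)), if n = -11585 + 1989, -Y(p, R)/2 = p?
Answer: 11739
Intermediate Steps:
Y(p, R) = -2*p
t(s, a) = 10 + 4*s (t(s, a) = -2*(-2*s - 5) = -2*(-5 - 2*s) = 10 + 4*s)
n = -9596
(n + 21325) + I(10, t(-4, 10)) = (-9596 + 21325) + 10 = 11729 + 10 = 11739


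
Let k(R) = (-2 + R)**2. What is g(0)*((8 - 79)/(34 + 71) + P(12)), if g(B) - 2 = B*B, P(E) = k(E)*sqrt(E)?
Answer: -142/105 + 400*sqrt(3) ≈ 691.47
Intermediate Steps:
P(E) = sqrt(E)*(-2 + E)**2 (P(E) = (-2 + E)**2*sqrt(E) = sqrt(E)*(-2 + E)**2)
g(B) = 2 + B**2 (g(B) = 2 + B*B = 2 + B**2)
g(0)*((8 - 79)/(34 + 71) + P(12)) = (2 + 0**2)*((8 - 79)/(34 + 71) + sqrt(12)*(-2 + 12)**2) = (2 + 0)*(-71/105 + (2*sqrt(3))*10**2) = 2*(-71*1/105 + (2*sqrt(3))*100) = 2*(-71/105 + 200*sqrt(3)) = -142/105 + 400*sqrt(3)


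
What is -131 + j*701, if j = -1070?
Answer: -750201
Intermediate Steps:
-131 + j*701 = -131 - 1070*701 = -131 - 750070 = -750201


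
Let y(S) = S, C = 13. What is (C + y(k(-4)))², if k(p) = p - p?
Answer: 169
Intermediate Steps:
k(p) = 0
(C + y(k(-4)))² = (13 + 0)² = 13² = 169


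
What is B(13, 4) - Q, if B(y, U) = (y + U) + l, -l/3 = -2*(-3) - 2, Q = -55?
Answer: 60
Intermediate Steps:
l = -12 (l = -3*(-2*(-3) - 2) = -3*(6 - 2) = -3*4 = -12)
B(y, U) = -12 + U + y (B(y, U) = (y + U) - 12 = (U + y) - 12 = -12 + U + y)
B(13, 4) - Q = (-12 + 4 + 13) - 1*(-55) = 5 + 55 = 60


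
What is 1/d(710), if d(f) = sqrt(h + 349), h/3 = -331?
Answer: -I*sqrt(161)/322 ≈ -0.039406*I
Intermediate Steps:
h = -993 (h = 3*(-331) = -993)
d(f) = 2*I*sqrt(161) (d(f) = sqrt(-993 + 349) = sqrt(-644) = 2*I*sqrt(161))
1/d(710) = 1/(2*I*sqrt(161)) = -I*sqrt(161)/322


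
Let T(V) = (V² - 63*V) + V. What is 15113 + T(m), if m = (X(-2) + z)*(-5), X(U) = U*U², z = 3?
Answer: 14188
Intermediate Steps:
X(U) = U³
m = 25 (m = ((-2)³ + 3)*(-5) = (-8 + 3)*(-5) = -5*(-5) = 25)
T(V) = V² - 62*V
15113 + T(m) = 15113 + 25*(-62 + 25) = 15113 + 25*(-37) = 15113 - 925 = 14188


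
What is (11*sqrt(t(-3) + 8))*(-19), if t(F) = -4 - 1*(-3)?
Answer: -209*sqrt(7) ≈ -552.96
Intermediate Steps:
t(F) = -1 (t(F) = -4 + 3 = -1)
(11*sqrt(t(-3) + 8))*(-19) = (11*sqrt(-1 + 8))*(-19) = (11*sqrt(7))*(-19) = -209*sqrt(7)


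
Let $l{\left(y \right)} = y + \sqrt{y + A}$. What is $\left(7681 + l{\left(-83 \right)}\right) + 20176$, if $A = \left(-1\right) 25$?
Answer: $27774 + 6 i \sqrt{3} \approx 27774.0 + 10.392 i$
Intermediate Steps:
$A = -25$
$l{\left(y \right)} = y + \sqrt{-25 + y}$ ($l{\left(y \right)} = y + \sqrt{y - 25} = y + \sqrt{-25 + y}$)
$\left(7681 + l{\left(-83 \right)}\right) + 20176 = \left(7681 - \left(83 - \sqrt{-25 - 83}\right)\right) + 20176 = \left(7681 - \left(83 - \sqrt{-108}\right)\right) + 20176 = \left(7681 - \left(83 - 6 i \sqrt{3}\right)\right) + 20176 = \left(7598 + 6 i \sqrt{3}\right) + 20176 = 27774 + 6 i \sqrt{3}$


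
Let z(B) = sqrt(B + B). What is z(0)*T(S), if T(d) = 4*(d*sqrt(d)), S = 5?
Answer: 0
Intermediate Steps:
z(B) = sqrt(2)*sqrt(B) (z(B) = sqrt(2*B) = sqrt(2)*sqrt(B))
T(d) = 4*d**(3/2)
z(0)*T(S) = (sqrt(2)*sqrt(0))*(4*5**(3/2)) = (sqrt(2)*0)*(4*(5*sqrt(5))) = 0*(20*sqrt(5)) = 0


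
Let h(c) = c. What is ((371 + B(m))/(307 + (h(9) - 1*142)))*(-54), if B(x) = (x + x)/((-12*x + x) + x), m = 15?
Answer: -16686/145 ≈ -115.08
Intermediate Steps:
B(x) = -1/5 (B(x) = (2*x)/(-11*x + x) = (2*x)/((-10*x)) = (2*x)*(-1/(10*x)) = -1/5)
((371 + B(m))/(307 + (h(9) - 1*142)))*(-54) = ((371 - 1/5)/(307 + (9 - 1*142)))*(-54) = (1854/(5*(307 + (9 - 142))))*(-54) = (1854/(5*(307 - 133)))*(-54) = ((1854/5)/174)*(-54) = ((1854/5)*(1/174))*(-54) = (309/145)*(-54) = -16686/145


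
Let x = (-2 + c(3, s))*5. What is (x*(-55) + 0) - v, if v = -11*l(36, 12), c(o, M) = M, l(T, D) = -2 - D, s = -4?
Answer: 1496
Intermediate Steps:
x = -30 (x = (-2 - 4)*5 = -6*5 = -30)
v = 154 (v = -11*(-2 - 1*12) = -11*(-2 - 12) = -11*(-14) = 154)
(x*(-55) + 0) - v = (-30*(-55) + 0) - 1*154 = (1650 + 0) - 154 = 1650 - 154 = 1496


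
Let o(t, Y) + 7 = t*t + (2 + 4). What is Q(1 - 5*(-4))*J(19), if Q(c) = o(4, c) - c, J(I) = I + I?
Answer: -228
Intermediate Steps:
o(t, Y) = -1 + t² (o(t, Y) = -7 + (t*t + (2 + 4)) = -7 + (t² + 6) = -7 + (6 + t²) = -1 + t²)
J(I) = 2*I
Q(c) = 15 - c (Q(c) = (-1 + 4²) - c = (-1 + 16) - c = 15 - c)
Q(1 - 5*(-4))*J(19) = (15 - (1 - 5*(-4)))*(2*19) = (15 - (1 + 20))*38 = (15 - 1*21)*38 = (15 - 21)*38 = -6*38 = -228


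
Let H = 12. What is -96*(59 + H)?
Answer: -6816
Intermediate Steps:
-96*(59 + H) = -96*(59 + 12) = -96*71 = -6816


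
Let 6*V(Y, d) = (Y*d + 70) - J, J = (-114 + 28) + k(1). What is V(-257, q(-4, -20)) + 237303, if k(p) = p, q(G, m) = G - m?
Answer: 473287/2 ≈ 2.3664e+5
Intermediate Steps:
J = -85 (J = (-114 + 28) + 1 = -86 + 1 = -85)
V(Y, d) = 155/6 + Y*d/6 (V(Y, d) = ((Y*d + 70) - 1*(-85))/6 = ((70 + Y*d) + 85)/6 = (155 + Y*d)/6 = 155/6 + Y*d/6)
V(-257, q(-4, -20)) + 237303 = (155/6 + (1/6)*(-257)*(-4 - 1*(-20))) + 237303 = (155/6 + (1/6)*(-257)*(-4 + 20)) + 237303 = (155/6 + (1/6)*(-257)*16) + 237303 = (155/6 - 2056/3) + 237303 = -1319/2 + 237303 = 473287/2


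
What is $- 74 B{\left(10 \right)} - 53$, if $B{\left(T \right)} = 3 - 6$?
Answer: $169$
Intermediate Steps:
$B{\left(T \right)} = -3$
$- 74 B{\left(10 \right)} - 53 = \left(-74\right) \left(-3\right) - 53 = 222 - 53 = 169$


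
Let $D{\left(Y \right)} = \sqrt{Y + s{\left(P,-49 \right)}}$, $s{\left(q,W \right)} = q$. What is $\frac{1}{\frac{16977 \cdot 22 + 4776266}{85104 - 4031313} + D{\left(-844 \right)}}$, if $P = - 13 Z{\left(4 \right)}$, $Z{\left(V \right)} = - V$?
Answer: $- \frac{230932150680}{140454453200329} - \frac{46717696415043 i \sqrt{22}}{6179995940814476} \approx -0.0016442 - 0.035457 i$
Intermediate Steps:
$P = 52$ ($P = - 13 \left(\left(-1\right) 4\right) = \left(-13\right) \left(-4\right) = 52$)
$D{\left(Y \right)} = \sqrt{52 + Y}$ ($D{\left(Y \right)} = \sqrt{Y + 52} = \sqrt{52 + Y}$)
$\frac{1}{\frac{16977 \cdot 22 + 4776266}{85104 - 4031313} + D{\left(-844 \right)}} = \frac{1}{\frac{16977 \cdot 22 + 4776266}{85104 - 4031313} + \sqrt{52 - 844}} = \frac{1}{\frac{373494 + 4776266}{-3946209} + \sqrt{-792}} = \frac{1}{5149760 \left(- \frac{1}{3946209}\right) + 6 i \sqrt{22}} = \frac{1}{- \frac{5149760}{3946209} + 6 i \sqrt{22}}$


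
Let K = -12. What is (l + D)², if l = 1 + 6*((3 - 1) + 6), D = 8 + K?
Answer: 2025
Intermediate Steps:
D = -4 (D = 8 - 12 = -4)
l = 49 (l = 1 + 6*(2 + 6) = 1 + 6*8 = 1 + 48 = 49)
(l + D)² = (49 - 4)² = 45² = 2025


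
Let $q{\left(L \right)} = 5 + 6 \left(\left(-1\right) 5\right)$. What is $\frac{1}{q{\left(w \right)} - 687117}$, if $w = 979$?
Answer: $- \frac{1}{687142} \approx -1.4553 \cdot 10^{-6}$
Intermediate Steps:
$q{\left(L \right)} = -25$ ($q{\left(L \right)} = 5 + 6 \left(-5\right) = 5 - 30 = -25$)
$\frac{1}{q{\left(w \right)} - 687117} = \frac{1}{-25 - 687117} = \frac{1}{-687142} = - \frac{1}{687142}$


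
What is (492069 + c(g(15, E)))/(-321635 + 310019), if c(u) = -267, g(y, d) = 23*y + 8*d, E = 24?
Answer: -81967/1936 ≈ -42.338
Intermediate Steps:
g(y, d) = 8*d + 23*y
(492069 + c(g(15, E)))/(-321635 + 310019) = (492069 - 267)/(-321635 + 310019) = 491802/(-11616) = 491802*(-1/11616) = -81967/1936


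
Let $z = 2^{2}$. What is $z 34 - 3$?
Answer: $133$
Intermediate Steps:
$z = 4$
$z 34 - 3 = 4 \cdot 34 - 3 = 136 - 3 = 133$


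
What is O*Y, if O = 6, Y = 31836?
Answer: 191016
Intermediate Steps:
O*Y = 6*31836 = 191016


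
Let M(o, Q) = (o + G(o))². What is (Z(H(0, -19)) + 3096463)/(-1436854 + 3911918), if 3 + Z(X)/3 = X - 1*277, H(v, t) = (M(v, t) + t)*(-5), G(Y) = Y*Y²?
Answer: 773977/618766 ≈ 1.2508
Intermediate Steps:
G(Y) = Y³
M(o, Q) = (o + o³)²
H(v, t) = -5*t - 5*v²*(1 + v²)² (H(v, t) = (v²*(1 + v²)² + t)*(-5) = (t + v²*(1 + v²)²)*(-5) = -5*t - 5*v²*(1 + v²)²)
Z(X) = -840 + 3*X (Z(X) = -9 + 3*(X - 1*277) = -9 + 3*(X - 277) = -9 + 3*(-277 + X) = -9 + (-831 + 3*X) = -840 + 3*X)
(Z(H(0, -19)) + 3096463)/(-1436854 + 3911918) = ((-840 + 3*(-5*(-19) - 5*0²*(1 + 0²)²)) + 3096463)/(-1436854 + 3911918) = ((-840 + 3*(95 - 5*0*(1 + 0)²)) + 3096463)/2475064 = ((-840 + 3*(95 - 5*0*1²)) + 3096463)*(1/2475064) = ((-840 + 3*(95 - 5*0*1)) + 3096463)*(1/2475064) = ((-840 + 3*(95 + 0)) + 3096463)*(1/2475064) = ((-840 + 3*95) + 3096463)*(1/2475064) = ((-840 + 285) + 3096463)*(1/2475064) = (-555 + 3096463)*(1/2475064) = 3095908*(1/2475064) = 773977/618766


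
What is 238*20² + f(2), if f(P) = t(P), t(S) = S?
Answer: 95202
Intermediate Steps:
f(P) = P
238*20² + f(2) = 238*20² + 2 = 238*400 + 2 = 95200 + 2 = 95202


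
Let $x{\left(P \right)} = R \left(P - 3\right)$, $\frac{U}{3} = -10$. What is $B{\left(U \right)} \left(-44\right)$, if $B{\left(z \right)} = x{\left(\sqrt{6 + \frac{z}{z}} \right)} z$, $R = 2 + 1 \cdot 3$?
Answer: $-19800 + 6600 \sqrt{7} \approx -2338.0$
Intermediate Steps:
$U = -30$ ($U = 3 \left(-10\right) = -30$)
$R = 5$ ($R = 2 + 3 = 5$)
$x{\left(P \right)} = -15 + 5 P$ ($x{\left(P \right)} = 5 \left(P - 3\right) = 5 \left(-3 + P\right) = -15 + 5 P$)
$B{\left(z \right)} = z \left(-15 + 5 \sqrt{7}\right)$ ($B{\left(z \right)} = \left(-15 + 5 \sqrt{6 + \frac{z}{z}}\right) z = \left(-15 + 5 \sqrt{6 + 1}\right) z = \left(-15 + 5 \sqrt{7}\right) z = z \left(-15 + 5 \sqrt{7}\right)$)
$B{\left(U \right)} \left(-44\right) = 5 \left(-30\right) \left(-3 + \sqrt{7}\right) \left(-44\right) = \left(450 - 150 \sqrt{7}\right) \left(-44\right) = -19800 + 6600 \sqrt{7}$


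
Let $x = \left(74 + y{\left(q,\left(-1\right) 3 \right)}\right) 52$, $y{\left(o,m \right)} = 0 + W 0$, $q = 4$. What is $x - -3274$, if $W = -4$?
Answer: $7122$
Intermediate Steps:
$y{\left(o,m \right)} = 0$ ($y{\left(o,m \right)} = 0 - 0 = 0 + 0 = 0$)
$x = 3848$ ($x = \left(74 + 0\right) 52 = 74 \cdot 52 = 3848$)
$x - -3274 = 3848 - -3274 = 3848 + \left(3360 - 86\right) = 3848 + 3274 = 7122$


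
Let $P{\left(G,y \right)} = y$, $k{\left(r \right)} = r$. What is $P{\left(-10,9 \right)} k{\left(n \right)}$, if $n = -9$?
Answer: $-81$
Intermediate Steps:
$P{\left(-10,9 \right)} k{\left(n \right)} = 9 \left(-9\right) = -81$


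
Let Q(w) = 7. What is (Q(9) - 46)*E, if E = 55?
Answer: -2145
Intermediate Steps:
(Q(9) - 46)*E = (7 - 46)*55 = -39*55 = -2145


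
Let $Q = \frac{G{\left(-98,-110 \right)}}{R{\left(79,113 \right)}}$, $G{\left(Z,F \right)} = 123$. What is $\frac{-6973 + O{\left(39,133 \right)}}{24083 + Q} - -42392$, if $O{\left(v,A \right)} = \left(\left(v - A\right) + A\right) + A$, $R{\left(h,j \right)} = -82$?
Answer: $\frac{2041712294}{48163} \approx 42392.0$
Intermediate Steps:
$Q = - \frac{3}{2}$ ($Q = \frac{123}{-82} = 123 \left(- \frac{1}{82}\right) = - \frac{3}{2} \approx -1.5$)
$O{\left(v,A \right)} = A + v$ ($O{\left(v,A \right)} = v + A = A + v$)
$\frac{-6973 + O{\left(39,133 \right)}}{24083 + Q} - -42392 = \frac{-6973 + \left(133 + 39\right)}{24083 - \frac{3}{2}} - -42392 = \frac{-6973 + 172}{\frac{48163}{2}} + 42392 = \left(-6801\right) \frac{2}{48163} + 42392 = - \frac{13602}{48163} + 42392 = \frac{2041712294}{48163}$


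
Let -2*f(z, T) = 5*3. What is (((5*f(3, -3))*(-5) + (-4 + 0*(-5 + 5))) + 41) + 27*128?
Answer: 7361/2 ≈ 3680.5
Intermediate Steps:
f(z, T) = -15/2 (f(z, T) = -5*3/2 = -½*15 = -15/2)
(((5*f(3, -3))*(-5) + (-4 + 0*(-5 + 5))) + 41) + 27*128 = (((5*(-15/2))*(-5) + (-4 + 0*(-5 + 5))) + 41) + 27*128 = ((-75/2*(-5) + (-4 + 0*0)) + 41) + 3456 = ((375/2 + (-4 + 0)) + 41) + 3456 = ((375/2 - 4) + 41) + 3456 = (367/2 + 41) + 3456 = 449/2 + 3456 = 7361/2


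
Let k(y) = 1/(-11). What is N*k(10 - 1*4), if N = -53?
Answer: 53/11 ≈ 4.8182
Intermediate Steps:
k(y) = -1/11
N*k(10 - 1*4) = -53*(-1/11) = 53/11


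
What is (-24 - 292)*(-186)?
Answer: 58776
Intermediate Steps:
(-24 - 292)*(-186) = -316*(-186) = 58776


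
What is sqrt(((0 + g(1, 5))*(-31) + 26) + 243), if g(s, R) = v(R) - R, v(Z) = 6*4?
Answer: 8*I*sqrt(5) ≈ 17.889*I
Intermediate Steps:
v(Z) = 24
g(s, R) = 24 - R
sqrt(((0 + g(1, 5))*(-31) + 26) + 243) = sqrt(((0 + (24 - 1*5))*(-31) + 26) + 243) = sqrt(((0 + (24 - 5))*(-31) + 26) + 243) = sqrt(((0 + 19)*(-31) + 26) + 243) = sqrt((19*(-31) + 26) + 243) = sqrt((-589 + 26) + 243) = sqrt(-563 + 243) = sqrt(-320) = 8*I*sqrt(5)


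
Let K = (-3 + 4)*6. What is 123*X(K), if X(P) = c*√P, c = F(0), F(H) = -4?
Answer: -492*√6 ≈ -1205.1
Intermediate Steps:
K = 6 (K = 1*6 = 6)
c = -4
X(P) = -4*√P
123*X(K) = 123*(-4*√6) = -492*√6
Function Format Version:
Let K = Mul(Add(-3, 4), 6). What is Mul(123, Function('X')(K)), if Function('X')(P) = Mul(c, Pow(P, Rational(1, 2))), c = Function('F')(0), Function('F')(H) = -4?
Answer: Mul(-492, Pow(6, Rational(1, 2))) ≈ -1205.1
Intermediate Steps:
K = 6 (K = Mul(1, 6) = 6)
c = -4
Function('X')(P) = Mul(-4, Pow(P, Rational(1, 2)))
Mul(123, Function('X')(K)) = Mul(123, Mul(-4, Pow(6, Rational(1, 2)))) = Mul(-492, Pow(6, Rational(1, 2)))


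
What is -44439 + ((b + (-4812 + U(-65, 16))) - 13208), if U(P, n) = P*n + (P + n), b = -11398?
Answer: -74946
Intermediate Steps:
U(P, n) = P + n + P*n
-44439 + ((b + (-4812 + U(-65, 16))) - 13208) = -44439 + ((-11398 + (-4812 + (-65 + 16 - 65*16))) - 13208) = -44439 + ((-11398 + (-4812 + (-65 + 16 - 1040))) - 13208) = -44439 + ((-11398 + (-4812 - 1089)) - 13208) = -44439 + ((-11398 - 5901) - 13208) = -44439 + (-17299 - 13208) = -44439 - 30507 = -74946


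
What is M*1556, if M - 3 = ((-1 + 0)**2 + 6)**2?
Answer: 80912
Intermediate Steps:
M = 52 (M = 3 + ((-1 + 0)**2 + 6)**2 = 3 + ((-1)**2 + 6)**2 = 3 + (1 + 6)**2 = 3 + 7**2 = 3 + 49 = 52)
M*1556 = 52*1556 = 80912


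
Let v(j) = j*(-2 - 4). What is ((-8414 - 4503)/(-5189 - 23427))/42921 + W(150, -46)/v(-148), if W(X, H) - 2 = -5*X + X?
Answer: -30602853193/45444411432 ≈ -0.67341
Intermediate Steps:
W(X, H) = 2 - 4*X (W(X, H) = 2 + (-5*X + X) = 2 - 4*X)
v(j) = -6*j (v(j) = j*(-6) = -6*j)
((-8414 - 4503)/(-5189 - 23427))/42921 + W(150, -46)/v(-148) = ((-8414 - 4503)/(-5189 - 23427))/42921 + (2 - 4*150)/((-6*(-148))) = -12917/(-28616)*(1/42921) + (2 - 600)/888 = -12917*(-1/28616)*(1/42921) - 598*1/888 = (12917/28616)*(1/42921) - 299/444 = 12917/1228227336 - 299/444 = -30602853193/45444411432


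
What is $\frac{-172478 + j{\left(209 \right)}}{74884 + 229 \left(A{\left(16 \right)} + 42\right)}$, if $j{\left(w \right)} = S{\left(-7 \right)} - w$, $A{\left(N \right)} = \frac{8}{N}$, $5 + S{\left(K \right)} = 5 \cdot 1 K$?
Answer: $- \frac{345454}{169233} \approx -2.0413$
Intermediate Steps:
$S{\left(K \right)} = -5 + 5 K$ ($S{\left(K \right)} = -5 + 5 \cdot 1 K = -5 + 5 K$)
$j{\left(w \right)} = -40 - w$ ($j{\left(w \right)} = \left(-5 + 5 \left(-7\right)\right) - w = \left(-5 - 35\right) - w = -40 - w$)
$\frac{-172478 + j{\left(209 \right)}}{74884 + 229 \left(A{\left(16 \right)} + 42\right)} = \frac{-172478 - 249}{74884 + 229 \left(\frac{8}{16} + 42\right)} = \frac{-172478 - 249}{74884 + 229 \left(8 \cdot \frac{1}{16} + 42\right)} = \frac{-172478 - 249}{74884 + 229 \left(\frac{1}{2} + 42\right)} = - \frac{172727}{74884 + 229 \cdot \frac{85}{2}} = - \frac{172727}{74884 + \frac{19465}{2}} = - \frac{172727}{\frac{169233}{2}} = \left(-172727\right) \frac{2}{169233} = - \frac{345454}{169233}$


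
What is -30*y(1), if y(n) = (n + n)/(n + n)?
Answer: -30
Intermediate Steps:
y(n) = 1 (y(n) = (2*n)/((2*n)) = (2*n)*(1/(2*n)) = 1)
-30*y(1) = -30*1 = -30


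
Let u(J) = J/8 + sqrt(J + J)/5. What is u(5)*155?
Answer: 775/8 + 31*sqrt(10) ≈ 194.91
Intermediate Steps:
u(J) = J/8 + sqrt(2)*sqrt(J)/5 (u(J) = J*(1/8) + sqrt(2*J)*(1/5) = J/8 + (sqrt(2)*sqrt(J))*(1/5) = J/8 + sqrt(2)*sqrt(J)/5)
u(5)*155 = ((1/8)*5 + sqrt(2)*sqrt(5)/5)*155 = (5/8 + sqrt(10)/5)*155 = 775/8 + 31*sqrt(10)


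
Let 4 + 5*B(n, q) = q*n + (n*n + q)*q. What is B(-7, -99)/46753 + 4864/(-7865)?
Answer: -43707289/73542469 ≈ -0.59431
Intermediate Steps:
B(n, q) = -4/5 + n*q/5 + q*(q + n**2)/5 (B(n, q) = -4/5 + (q*n + (n*n + q)*q)/5 = -4/5 + (n*q + (n**2 + q)*q)/5 = -4/5 + (n*q + (q + n**2)*q)/5 = -4/5 + (n*q + q*(q + n**2))/5 = -4/5 + (n*q/5 + q*(q + n**2)/5) = -4/5 + n*q/5 + q*(q + n**2)/5)
B(-7, -99)/46753 + 4864/(-7865) = (-4/5 + (1/5)*(-99)**2 + (1/5)*(-7)*(-99) + (1/5)*(-99)*(-7)**2)/46753 + 4864/(-7865) = (-4/5 + (1/5)*9801 + 693/5 + (1/5)*(-99)*49)*(1/46753) + 4864*(-1/7865) = (-4/5 + 9801/5 + 693/5 - 4851/5)*(1/46753) - 4864/7865 = (5639/5)*(1/46753) - 4864/7865 = 5639/233765 - 4864/7865 = -43707289/73542469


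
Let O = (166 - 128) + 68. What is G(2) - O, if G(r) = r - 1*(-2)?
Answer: -102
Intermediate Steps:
O = 106 (O = 38 + 68 = 106)
G(r) = 2 + r (G(r) = r + 2 = 2 + r)
G(2) - O = (2 + 2) - 1*106 = 4 - 106 = -102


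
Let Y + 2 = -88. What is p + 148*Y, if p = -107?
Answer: -13427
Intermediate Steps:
Y = -90 (Y = -2 - 88 = -90)
p + 148*Y = -107 + 148*(-90) = -107 - 13320 = -13427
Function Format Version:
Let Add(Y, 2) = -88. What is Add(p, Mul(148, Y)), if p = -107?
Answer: -13427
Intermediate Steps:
Y = -90 (Y = Add(-2, -88) = -90)
Add(p, Mul(148, Y)) = Add(-107, Mul(148, -90)) = Add(-107, -13320) = -13427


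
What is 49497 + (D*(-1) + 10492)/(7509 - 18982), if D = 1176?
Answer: 567869765/11473 ≈ 49496.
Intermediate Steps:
49497 + (D*(-1) + 10492)/(7509 - 18982) = 49497 + (1176*(-1) + 10492)/(7509 - 18982) = 49497 + (-1176 + 10492)/(-11473) = 49497 + 9316*(-1/11473) = 49497 - 9316/11473 = 567869765/11473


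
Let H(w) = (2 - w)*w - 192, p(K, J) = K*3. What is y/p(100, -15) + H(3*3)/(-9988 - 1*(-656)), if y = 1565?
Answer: 367027/69990 ≈ 5.2440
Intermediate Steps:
p(K, J) = 3*K
H(w) = -192 + w*(2 - w) (H(w) = w*(2 - w) - 192 = -192 + w*(2 - w))
y/p(100, -15) + H(3*3)/(-9988 - 1*(-656)) = 1565/((3*100)) + (-192 - (3*3)² + 2*(3*3))/(-9988 - 1*(-656)) = 1565/300 + (-192 - 1*9² + 2*9)/(-9988 + 656) = 1565*(1/300) + (-192 - 1*81 + 18)/(-9332) = 313/60 + (-192 - 81 + 18)*(-1/9332) = 313/60 - 255*(-1/9332) = 313/60 + 255/9332 = 367027/69990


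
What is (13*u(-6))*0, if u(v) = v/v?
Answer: 0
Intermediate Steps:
u(v) = 1
(13*u(-6))*0 = (13*1)*0 = 13*0 = 0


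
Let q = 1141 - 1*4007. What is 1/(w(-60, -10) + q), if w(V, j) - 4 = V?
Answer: -1/2922 ≈ -0.00034223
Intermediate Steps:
w(V, j) = 4 + V
q = -2866 (q = 1141 - 4007 = -2866)
1/(w(-60, -10) + q) = 1/((4 - 60) - 2866) = 1/(-56 - 2866) = 1/(-2922) = -1/2922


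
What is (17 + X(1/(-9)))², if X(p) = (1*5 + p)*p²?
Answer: 154678969/531441 ≈ 291.06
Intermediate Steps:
X(p) = p²*(5 + p) (X(p) = (5 + p)*p² = p²*(5 + p))
(17 + X(1/(-9)))² = (17 + (1/(-9))²*(5 + 1/(-9)))² = (17 + (-⅑)²*(5 - ⅑))² = (17 + (1/81)*(44/9))² = (17 + 44/729)² = (12437/729)² = 154678969/531441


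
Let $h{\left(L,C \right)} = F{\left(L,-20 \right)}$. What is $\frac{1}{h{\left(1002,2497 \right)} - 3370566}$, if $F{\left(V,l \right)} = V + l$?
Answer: $- \frac{1}{3369584} \approx -2.9677 \cdot 10^{-7}$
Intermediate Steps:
$h{\left(L,C \right)} = -20 + L$ ($h{\left(L,C \right)} = L - 20 = -20 + L$)
$\frac{1}{h{\left(1002,2497 \right)} - 3370566} = \frac{1}{\left(-20 + 1002\right) - 3370566} = \frac{1}{982 - 3370566} = \frac{1}{-3369584} = - \frac{1}{3369584}$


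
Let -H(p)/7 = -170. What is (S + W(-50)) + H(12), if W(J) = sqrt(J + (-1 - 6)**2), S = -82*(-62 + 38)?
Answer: 3158 + I ≈ 3158.0 + 1.0*I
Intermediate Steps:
H(p) = 1190 (H(p) = -7*(-170) = 1190)
S = 1968 (S = -82*(-24) = 1968)
W(J) = sqrt(49 + J) (W(J) = sqrt(J + (-7)**2) = sqrt(J + 49) = sqrt(49 + J))
(S + W(-50)) + H(12) = (1968 + sqrt(49 - 50)) + 1190 = (1968 + sqrt(-1)) + 1190 = (1968 + I) + 1190 = 3158 + I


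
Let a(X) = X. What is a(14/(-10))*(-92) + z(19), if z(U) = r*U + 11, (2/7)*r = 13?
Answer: 10043/10 ≈ 1004.3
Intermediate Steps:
r = 91/2 (r = (7/2)*13 = 91/2 ≈ 45.500)
z(U) = 11 + 91*U/2 (z(U) = 91*U/2 + 11 = 11 + 91*U/2)
a(14/(-10))*(-92) + z(19) = (14/(-10))*(-92) + (11 + (91/2)*19) = (14*(-⅒))*(-92) + (11 + 1729/2) = -7/5*(-92) + 1751/2 = 644/5 + 1751/2 = 10043/10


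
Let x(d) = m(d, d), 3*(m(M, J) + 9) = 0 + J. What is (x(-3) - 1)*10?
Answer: -110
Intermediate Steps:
m(M, J) = -9 + J/3 (m(M, J) = -9 + (0 + J)/3 = -9 + J/3)
x(d) = -9 + d/3
(x(-3) - 1)*10 = ((-9 + (⅓)*(-3)) - 1)*10 = ((-9 - 1) - 1)*10 = (-10 - 1)*10 = -11*10 = -110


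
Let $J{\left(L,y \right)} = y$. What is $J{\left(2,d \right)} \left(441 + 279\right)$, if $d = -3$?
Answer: $-2160$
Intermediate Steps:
$J{\left(2,d \right)} \left(441 + 279\right) = - 3 \left(441 + 279\right) = \left(-3\right) 720 = -2160$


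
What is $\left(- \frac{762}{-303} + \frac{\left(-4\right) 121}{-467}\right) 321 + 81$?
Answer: $\frac{57588669}{47167} \approx 1221.0$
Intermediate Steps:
$\left(- \frac{762}{-303} + \frac{\left(-4\right) 121}{-467}\right) 321 + 81 = \left(\left(-762\right) \left(- \frac{1}{303}\right) - - \frac{484}{467}\right) 321 + 81 = \left(\frac{254}{101} + \frac{484}{467}\right) 321 + 81 = \frac{167502}{47167} \cdot 321 + 81 = \frac{53768142}{47167} + 81 = \frac{57588669}{47167}$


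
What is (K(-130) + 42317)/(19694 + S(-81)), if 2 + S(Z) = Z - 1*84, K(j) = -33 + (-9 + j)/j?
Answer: 1832353/846170 ≈ 2.1655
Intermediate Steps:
K(j) = -33 + (-9 + j)/j
S(Z) = -86 + Z (S(Z) = -2 + (Z - 1*84) = -2 + (Z - 84) = -2 + (-84 + Z) = -86 + Z)
(K(-130) + 42317)/(19694 + S(-81)) = ((-32 - 9/(-130)) + 42317)/(19694 + (-86 - 81)) = ((-32 - 9*(-1/130)) + 42317)/(19694 - 167) = ((-32 + 9/130) + 42317)/19527 = (-4151/130 + 42317)*(1/19527) = (5497059/130)*(1/19527) = 1832353/846170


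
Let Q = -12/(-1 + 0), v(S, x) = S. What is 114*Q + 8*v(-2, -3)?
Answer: 1352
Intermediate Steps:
Q = 12 (Q = -12/(-1) = -12*(-1) = 12)
114*Q + 8*v(-2, -3) = 114*12 + 8*(-2) = 1368 - 16 = 1352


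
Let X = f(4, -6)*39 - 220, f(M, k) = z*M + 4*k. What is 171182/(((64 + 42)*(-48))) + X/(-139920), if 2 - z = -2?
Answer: -1568991/46640 ≈ -33.640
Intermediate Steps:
z = 4 (z = 2 - 1*(-2) = 2 + 2 = 4)
f(M, k) = 4*M + 4*k
X = -532 (X = (4*4 + 4*(-6))*39 - 220 = (16 - 24)*39 - 220 = -8*39 - 220 = -312 - 220 = -532)
171182/(((64 + 42)*(-48))) + X/(-139920) = 171182/(((64 + 42)*(-48))) - 532/(-139920) = 171182/((106*(-48))) - 532*(-1/139920) = 171182/(-5088) + 133/34980 = 171182*(-1/5088) + 133/34980 = -85591/2544 + 133/34980 = -1568991/46640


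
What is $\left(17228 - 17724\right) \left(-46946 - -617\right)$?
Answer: $22979184$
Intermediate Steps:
$\left(17228 - 17724\right) \left(-46946 - -617\right) = - 496 \left(-46946 + \left(-103 + 720\right)\right) = - 496 \left(-46946 + 617\right) = \left(-496\right) \left(-46329\right) = 22979184$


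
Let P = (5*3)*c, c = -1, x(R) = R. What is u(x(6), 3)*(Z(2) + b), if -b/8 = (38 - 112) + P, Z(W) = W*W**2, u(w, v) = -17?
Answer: -12240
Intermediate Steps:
P = -15 (P = (5*3)*(-1) = 15*(-1) = -15)
Z(W) = W**3
b = 712 (b = -8*((38 - 112) - 15) = -8*(-74 - 15) = -8*(-89) = 712)
u(x(6), 3)*(Z(2) + b) = -17*(2**3 + 712) = -17*(8 + 712) = -17*720 = -12240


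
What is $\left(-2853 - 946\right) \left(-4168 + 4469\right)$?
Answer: $-1143499$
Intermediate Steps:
$\left(-2853 - 946\right) \left(-4168 + 4469\right) = \left(-2853 + \left(-2192 + 1246\right)\right) 301 = \left(-2853 - 946\right) 301 = \left(-3799\right) 301 = -1143499$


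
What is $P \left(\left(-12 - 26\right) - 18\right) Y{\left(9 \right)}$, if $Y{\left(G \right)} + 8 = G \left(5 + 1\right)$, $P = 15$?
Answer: $-38640$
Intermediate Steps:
$Y{\left(G \right)} = -8 + 6 G$ ($Y{\left(G \right)} = -8 + G \left(5 + 1\right) = -8 + G 6 = -8 + 6 G$)
$P \left(\left(-12 - 26\right) - 18\right) Y{\left(9 \right)} = 15 \left(\left(-12 - 26\right) - 18\right) \left(-8 + 6 \cdot 9\right) = 15 \left(-38 - 18\right) \left(-8 + 54\right) = 15 \left(-56\right) 46 = \left(-840\right) 46 = -38640$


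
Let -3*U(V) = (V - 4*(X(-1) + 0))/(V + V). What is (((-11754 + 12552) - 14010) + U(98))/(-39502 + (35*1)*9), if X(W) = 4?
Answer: 3884369/11520978 ≈ 0.33716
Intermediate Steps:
U(V) = -(-16 + V)/(6*V) (U(V) = -(V - 4*(4 + 0))/(3*(V + V)) = -(V - 4*4)/(3*(2*V)) = -(V - 16)*1/(2*V)/3 = -(-16 + V)*1/(2*V)/3 = -(-16 + V)/(6*V))
(((-11754 + 12552) - 14010) + U(98))/(-39502 + (35*1)*9) = (((-11754 + 12552) - 14010) + (1/6)*(16 - 1*98)/98)/(-39502 + (35*1)*9) = ((798 - 14010) + (1/6)*(1/98)*(16 - 98))/(-39502 + 35*9) = (-13212 + (1/6)*(1/98)*(-82))/(-39502 + 315) = (-13212 - 41/294)/(-39187) = -3884369/294*(-1/39187) = 3884369/11520978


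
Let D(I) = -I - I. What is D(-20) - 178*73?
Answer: -12954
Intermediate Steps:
D(I) = -2*I
D(-20) - 178*73 = -2*(-20) - 178*73 = 40 - 12994 = -12954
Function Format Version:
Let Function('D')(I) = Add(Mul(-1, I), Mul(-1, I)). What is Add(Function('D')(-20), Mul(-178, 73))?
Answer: -12954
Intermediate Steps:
Function('D')(I) = Mul(-2, I)
Add(Function('D')(-20), Mul(-178, 73)) = Add(Mul(-2, -20), Mul(-178, 73)) = Add(40, -12994) = -12954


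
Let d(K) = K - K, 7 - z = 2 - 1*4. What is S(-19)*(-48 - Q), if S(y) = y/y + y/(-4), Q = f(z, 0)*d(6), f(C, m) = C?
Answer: -276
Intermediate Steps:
z = 9 (z = 7 - (2 - 1*4) = 7 - (2 - 4) = 7 - 1*(-2) = 7 + 2 = 9)
d(K) = 0
Q = 0 (Q = 9*0 = 0)
S(y) = 1 - y/4 (S(y) = 1 + y*(-1/4) = 1 - y/4)
S(-19)*(-48 - Q) = (1 - 1/4*(-19))*(-48 - 1*0) = (1 + 19/4)*(-48 + 0) = (23/4)*(-48) = -276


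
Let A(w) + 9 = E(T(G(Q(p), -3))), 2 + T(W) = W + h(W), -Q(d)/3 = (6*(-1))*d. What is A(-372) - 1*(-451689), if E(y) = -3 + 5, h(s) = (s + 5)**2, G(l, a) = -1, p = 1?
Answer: 451682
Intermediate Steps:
Q(d) = 18*d (Q(d) = -3*6*(-1)*d = -(-18)*d = 18*d)
h(s) = (5 + s)**2
T(W) = -2 + W + (5 + W)**2 (T(W) = -2 + (W + (5 + W)**2) = -2 + W + (5 + W)**2)
E(y) = 2
A(w) = -7 (A(w) = -9 + 2 = -7)
A(-372) - 1*(-451689) = -7 - 1*(-451689) = -7 + 451689 = 451682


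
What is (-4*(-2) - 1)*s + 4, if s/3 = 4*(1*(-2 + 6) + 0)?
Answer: 340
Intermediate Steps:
s = 48 (s = 3*(4*(1*(-2 + 6) + 0)) = 3*(4*(1*4 + 0)) = 3*(4*(4 + 0)) = 3*(4*4) = 3*16 = 48)
(-4*(-2) - 1)*s + 4 = (-4*(-2) - 1)*48 + 4 = (8 - 1)*48 + 4 = 7*48 + 4 = 336 + 4 = 340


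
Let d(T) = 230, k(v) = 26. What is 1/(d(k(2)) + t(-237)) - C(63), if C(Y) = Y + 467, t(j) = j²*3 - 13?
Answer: -89423719/168724 ≈ -530.00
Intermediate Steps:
t(j) = -13 + 3*j² (t(j) = 3*j² - 13 = -13 + 3*j²)
C(Y) = 467 + Y
1/(d(k(2)) + t(-237)) - C(63) = 1/(230 + (-13 + 3*(-237)²)) - (467 + 63) = 1/(230 + (-13 + 3*56169)) - 1*530 = 1/(230 + (-13 + 168507)) - 530 = 1/(230 + 168494) - 530 = 1/168724 - 530 = -89423719/168724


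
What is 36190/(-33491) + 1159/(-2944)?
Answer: -145359429/98597504 ≈ -1.4743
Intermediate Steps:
36190/(-33491) + 1159/(-2944) = 36190*(-1/33491) + 1159*(-1/2944) = -36190/33491 - 1159/2944 = -145359429/98597504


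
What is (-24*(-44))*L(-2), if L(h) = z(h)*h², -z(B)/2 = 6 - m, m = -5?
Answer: -92928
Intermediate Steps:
z(B) = -22 (z(B) = -2*(6 - 1*(-5)) = -2*(6 + 5) = -2*11 = -22)
L(h) = -22*h²
(-24*(-44))*L(-2) = (-24*(-44))*(-22*(-2)²) = 1056*(-22*4) = 1056*(-88) = -92928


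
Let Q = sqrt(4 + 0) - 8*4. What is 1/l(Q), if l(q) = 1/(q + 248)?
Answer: 218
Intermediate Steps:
Q = -30 (Q = sqrt(4) - 32 = 2 - 32 = -30)
l(q) = 1/(248 + q)
1/l(Q) = 1/(1/(248 - 30)) = 1/(1/218) = 218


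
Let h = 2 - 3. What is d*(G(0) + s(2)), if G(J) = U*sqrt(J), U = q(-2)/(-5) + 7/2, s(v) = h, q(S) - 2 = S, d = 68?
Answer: -68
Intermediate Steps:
q(S) = 2 + S
h = -1
s(v) = -1
U = 7/2 (U = (2 - 2)/(-5) + 7/2 = 0*(-1/5) + 7*(1/2) = 0 + 7/2 = 7/2 ≈ 3.5000)
G(J) = 7*sqrt(J)/2
d*(G(0) + s(2)) = 68*(7*sqrt(0)/2 - 1) = 68*((7/2)*0 - 1) = 68*(0 - 1) = 68*(-1) = -68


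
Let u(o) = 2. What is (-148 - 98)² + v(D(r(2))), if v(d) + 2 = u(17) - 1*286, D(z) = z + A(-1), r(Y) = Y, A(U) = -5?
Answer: 60230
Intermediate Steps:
D(z) = -5 + z (D(z) = z - 5 = -5 + z)
v(d) = -286 (v(d) = -2 + (2 - 1*286) = -2 + (2 - 286) = -2 - 284 = -286)
(-148 - 98)² + v(D(r(2))) = (-148 - 98)² - 286 = (-246)² - 286 = 60516 - 286 = 60230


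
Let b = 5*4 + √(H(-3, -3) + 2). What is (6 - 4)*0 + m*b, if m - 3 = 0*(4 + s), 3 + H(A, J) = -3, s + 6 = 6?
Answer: 60 + 6*I ≈ 60.0 + 6.0*I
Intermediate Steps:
s = 0 (s = -6 + 6 = 0)
H(A, J) = -6 (H(A, J) = -3 - 3 = -6)
m = 3 (m = 3 + 0*(4 + 0) = 3 + 0*4 = 3 + 0 = 3)
b = 20 + 2*I (b = 5*4 + √(-6 + 2) = 20 + √(-4) = 20 + 2*I ≈ 20.0 + 2.0*I)
(6 - 4)*0 + m*b = (6 - 4)*0 + 3*(20 + 2*I) = 2*0 + (60 + 6*I) = 0 + (60 + 6*I) = 60 + 6*I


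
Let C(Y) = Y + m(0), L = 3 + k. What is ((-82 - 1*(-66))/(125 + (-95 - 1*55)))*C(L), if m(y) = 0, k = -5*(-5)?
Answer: 448/25 ≈ 17.920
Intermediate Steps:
k = 25
L = 28 (L = 3 + 25 = 28)
C(Y) = Y (C(Y) = Y + 0 = Y)
((-82 - 1*(-66))/(125 + (-95 - 1*55)))*C(L) = ((-82 - 1*(-66))/(125 + (-95 - 1*55)))*28 = ((-82 + 66)/(125 + (-95 - 55)))*28 = (-16/(125 - 150))*28 = (-16/(-25))*28 = -1/25*(-16)*28 = (16/25)*28 = 448/25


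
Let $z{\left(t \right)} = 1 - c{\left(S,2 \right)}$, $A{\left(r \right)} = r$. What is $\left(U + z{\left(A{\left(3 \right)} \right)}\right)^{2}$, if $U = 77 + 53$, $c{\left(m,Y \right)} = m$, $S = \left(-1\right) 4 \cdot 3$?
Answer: $20449$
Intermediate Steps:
$S = -12$ ($S = \left(-4\right) 3 = -12$)
$z{\left(t \right)} = 13$ ($z{\left(t \right)} = 1 - -12 = 1 + 12 = 13$)
$U = 130$
$\left(U + z{\left(A{\left(3 \right)} \right)}\right)^{2} = \left(130 + 13\right)^{2} = 143^{2} = 20449$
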